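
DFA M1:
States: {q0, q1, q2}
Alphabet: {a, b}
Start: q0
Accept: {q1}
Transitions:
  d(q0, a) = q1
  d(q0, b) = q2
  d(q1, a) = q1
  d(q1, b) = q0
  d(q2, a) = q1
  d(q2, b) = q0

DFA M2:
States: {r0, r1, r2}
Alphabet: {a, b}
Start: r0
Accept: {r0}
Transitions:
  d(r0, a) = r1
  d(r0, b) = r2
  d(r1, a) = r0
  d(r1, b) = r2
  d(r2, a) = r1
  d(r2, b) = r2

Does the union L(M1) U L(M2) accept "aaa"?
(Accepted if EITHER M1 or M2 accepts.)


M1: final=q1 accepted=True
M2: final=r1 accepted=False

Yes, union accepts


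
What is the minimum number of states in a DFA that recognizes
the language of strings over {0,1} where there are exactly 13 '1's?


States: count = 0, 1, ..., 13 (that's 14 states), plus a dead state for count > 13.
Total: 14 + 1 = 15. Accept = count-13 state.

15


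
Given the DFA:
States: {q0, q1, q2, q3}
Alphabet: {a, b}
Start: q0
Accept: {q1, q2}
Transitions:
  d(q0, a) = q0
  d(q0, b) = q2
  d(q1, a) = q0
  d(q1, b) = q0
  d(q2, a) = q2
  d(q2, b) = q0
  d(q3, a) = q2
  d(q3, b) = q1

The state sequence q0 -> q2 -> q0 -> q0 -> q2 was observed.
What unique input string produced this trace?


Trace back each transition to find the symbol:
  q0 --[b]--> q2
  q2 --[b]--> q0
  q0 --[a]--> q0
  q0 --[b]--> q2

"bbab"


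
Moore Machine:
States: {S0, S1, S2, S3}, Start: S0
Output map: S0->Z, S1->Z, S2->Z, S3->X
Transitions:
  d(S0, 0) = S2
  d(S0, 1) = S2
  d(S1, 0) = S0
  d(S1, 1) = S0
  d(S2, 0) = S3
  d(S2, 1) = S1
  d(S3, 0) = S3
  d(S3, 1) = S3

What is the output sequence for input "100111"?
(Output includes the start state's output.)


Start: S0 (output Z)
  --1--> S2 (output Z)
  --0--> S3 (output X)
  --0--> S3 (output X)
  --1--> S3 (output X)
  --1--> S3 (output X)
  --1--> S3 (output X)

"ZZXXXXX"


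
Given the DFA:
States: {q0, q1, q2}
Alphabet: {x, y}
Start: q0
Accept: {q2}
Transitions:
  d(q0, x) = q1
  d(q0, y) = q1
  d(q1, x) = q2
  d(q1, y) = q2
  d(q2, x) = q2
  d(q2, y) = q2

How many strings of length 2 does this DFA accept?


Enumerating all length-2 strings:
  "xx" -> q2 [accept]
  "xy" -> q2 [accept]
  "yx" -> q2 [accept]
  "yy" -> q2 [accept]

4 out of 4


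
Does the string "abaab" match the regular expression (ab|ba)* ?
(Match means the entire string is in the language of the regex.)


|string| = 5; first = 'a'; last = 'b'

No, "abaab" does not match (ab|ba)*


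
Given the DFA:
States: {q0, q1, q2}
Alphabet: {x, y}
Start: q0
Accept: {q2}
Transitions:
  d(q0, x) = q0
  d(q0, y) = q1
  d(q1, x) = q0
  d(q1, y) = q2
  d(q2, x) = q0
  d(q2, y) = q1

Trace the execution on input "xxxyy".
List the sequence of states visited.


Input: xxxyy
d(q0, x) = q0
d(q0, x) = q0
d(q0, x) = q0
d(q0, y) = q1
d(q1, y) = q2


q0 -> q0 -> q0 -> q0 -> q1 -> q2


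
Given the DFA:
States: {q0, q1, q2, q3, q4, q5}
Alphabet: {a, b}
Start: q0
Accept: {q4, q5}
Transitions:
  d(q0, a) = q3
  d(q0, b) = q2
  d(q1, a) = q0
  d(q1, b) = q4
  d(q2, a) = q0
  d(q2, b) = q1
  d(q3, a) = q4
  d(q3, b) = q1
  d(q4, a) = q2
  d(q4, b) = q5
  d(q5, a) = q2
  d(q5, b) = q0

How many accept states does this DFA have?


Accept states listed: {q4, q5}
Counting: q4(1) q5(2)

2


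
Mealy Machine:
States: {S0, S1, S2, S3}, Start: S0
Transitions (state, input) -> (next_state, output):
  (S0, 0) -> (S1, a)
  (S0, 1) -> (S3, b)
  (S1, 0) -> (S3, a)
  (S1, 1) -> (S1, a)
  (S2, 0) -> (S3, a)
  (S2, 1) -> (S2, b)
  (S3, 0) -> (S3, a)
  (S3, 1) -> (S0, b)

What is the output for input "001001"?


Step-by-step:
  (S0, 0) -> (S1, a)
  (S1, 0) -> (S3, a)
  (S3, 1) -> (S0, b)
  (S0, 0) -> (S1, a)
  (S1, 0) -> (S3, a)
  (S3, 1) -> (S0, b)

"aabaab"


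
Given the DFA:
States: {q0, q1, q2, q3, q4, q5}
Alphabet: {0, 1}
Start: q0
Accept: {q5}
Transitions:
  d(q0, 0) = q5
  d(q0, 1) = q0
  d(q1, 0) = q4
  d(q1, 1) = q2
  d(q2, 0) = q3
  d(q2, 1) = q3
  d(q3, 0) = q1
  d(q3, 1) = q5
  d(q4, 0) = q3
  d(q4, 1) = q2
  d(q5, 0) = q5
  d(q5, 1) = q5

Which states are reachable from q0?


BFS from q0:
  layer 0: {q0}
  layer 1: {q5}

{q0, q5}


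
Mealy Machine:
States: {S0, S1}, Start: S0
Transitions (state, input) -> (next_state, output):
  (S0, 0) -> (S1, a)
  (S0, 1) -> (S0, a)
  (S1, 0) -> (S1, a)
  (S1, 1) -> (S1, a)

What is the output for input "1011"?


Step-by-step:
  (S0, 1) -> (S0, a)
  (S0, 0) -> (S1, a)
  (S1, 1) -> (S1, a)
  (S1, 1) -> (S1, a)

"aaaa"


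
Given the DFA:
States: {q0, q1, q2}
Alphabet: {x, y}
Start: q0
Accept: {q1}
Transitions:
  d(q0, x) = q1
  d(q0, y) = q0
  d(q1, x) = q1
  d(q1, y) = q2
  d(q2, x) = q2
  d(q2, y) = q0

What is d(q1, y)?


Looking up transition d(q1, y)

q2


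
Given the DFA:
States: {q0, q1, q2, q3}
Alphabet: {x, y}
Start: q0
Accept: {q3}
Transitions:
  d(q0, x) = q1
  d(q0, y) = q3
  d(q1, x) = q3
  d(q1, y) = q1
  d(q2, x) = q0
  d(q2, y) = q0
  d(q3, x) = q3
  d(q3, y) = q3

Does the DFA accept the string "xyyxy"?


Trace: q0 -> q1 -> q1 -> q1 -> q3 -> q3
Final state: q3
Accept states: {q3}

Yes, accepted (final state q3 is an accept state)


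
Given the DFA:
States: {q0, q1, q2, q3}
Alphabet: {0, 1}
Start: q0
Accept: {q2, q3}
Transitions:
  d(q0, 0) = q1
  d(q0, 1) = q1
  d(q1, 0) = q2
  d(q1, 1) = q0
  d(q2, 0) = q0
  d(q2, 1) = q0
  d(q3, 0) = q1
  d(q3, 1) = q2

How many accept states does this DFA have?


Accept states listed: {q2, q3}
Counting: q2(1) q3(2)

2


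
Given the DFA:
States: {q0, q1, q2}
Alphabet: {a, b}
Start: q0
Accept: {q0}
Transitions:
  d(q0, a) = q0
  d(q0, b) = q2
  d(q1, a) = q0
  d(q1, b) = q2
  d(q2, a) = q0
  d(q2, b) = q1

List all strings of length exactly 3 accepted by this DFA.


All strings of length 3: 8 total
Accepted: 4

"aaa", "aba", "baa", "bba"


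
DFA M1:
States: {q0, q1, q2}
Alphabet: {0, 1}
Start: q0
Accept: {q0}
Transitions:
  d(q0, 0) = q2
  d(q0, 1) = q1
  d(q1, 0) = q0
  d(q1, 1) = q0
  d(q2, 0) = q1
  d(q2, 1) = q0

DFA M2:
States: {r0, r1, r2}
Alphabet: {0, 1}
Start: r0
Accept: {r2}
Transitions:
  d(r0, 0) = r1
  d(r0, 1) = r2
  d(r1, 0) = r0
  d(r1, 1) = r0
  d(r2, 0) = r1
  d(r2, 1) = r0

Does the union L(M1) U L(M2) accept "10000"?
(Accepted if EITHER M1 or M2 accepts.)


M1: final=q0 accepted=True
M2: final=r0 accepted=False

Yes, union accepts


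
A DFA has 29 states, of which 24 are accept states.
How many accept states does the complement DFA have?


Complement swaps accept and non-accept states.
29 - 24 = 5

5


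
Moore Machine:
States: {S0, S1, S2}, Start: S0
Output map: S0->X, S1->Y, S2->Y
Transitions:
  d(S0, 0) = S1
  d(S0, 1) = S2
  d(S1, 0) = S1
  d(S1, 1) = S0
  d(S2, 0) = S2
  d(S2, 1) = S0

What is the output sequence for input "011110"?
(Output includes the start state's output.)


Start: S0 (output X)
  --0--> S1 (output Y)
  --1--> S0 (output X)
  --1--> S2 (output Y)
  --1--> S0 (output X)
  --1--> S2 (output Y)
  --0--> S2 (output Y)

"XYXYXYY"


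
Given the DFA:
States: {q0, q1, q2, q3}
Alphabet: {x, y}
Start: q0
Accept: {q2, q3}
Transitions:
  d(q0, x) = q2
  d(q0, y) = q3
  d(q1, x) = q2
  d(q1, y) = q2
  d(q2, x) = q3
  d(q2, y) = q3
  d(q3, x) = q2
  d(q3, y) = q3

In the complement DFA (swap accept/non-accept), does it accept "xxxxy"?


Trace: q0 -> q2 -> q3 -> q2 -> q3 -> q3
Final: q3
Original accept: {q2, q3}
Complement: q3 is in original accept

No, complement rejects (original accepts)


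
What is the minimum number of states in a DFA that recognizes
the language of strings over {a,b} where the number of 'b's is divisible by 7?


States track (count of 'b') mod 7.
Need 7 states: one per remainder 0..6; accept = remainder 0.

7


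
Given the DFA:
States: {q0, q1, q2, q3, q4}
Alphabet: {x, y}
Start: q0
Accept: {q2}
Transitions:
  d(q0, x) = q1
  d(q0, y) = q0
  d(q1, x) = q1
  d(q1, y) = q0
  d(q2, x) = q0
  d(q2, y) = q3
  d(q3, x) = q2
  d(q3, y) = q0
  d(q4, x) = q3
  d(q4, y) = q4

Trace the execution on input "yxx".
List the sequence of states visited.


Input: yxx
d(q0, y) = q0
d(q0, x) = q1
d(q1, x) = q1


q0 -> q0 -> q1 -> q1


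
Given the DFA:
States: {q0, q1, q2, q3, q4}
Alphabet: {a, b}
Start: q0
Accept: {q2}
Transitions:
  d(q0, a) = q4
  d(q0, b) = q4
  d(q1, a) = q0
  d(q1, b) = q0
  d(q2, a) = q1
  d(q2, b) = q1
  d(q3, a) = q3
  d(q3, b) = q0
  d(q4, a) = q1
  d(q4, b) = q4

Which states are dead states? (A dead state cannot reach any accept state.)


Forward reachability from each state:
  q0 -> reaches {q0, q1, q4}, no accept state (dead)
  q1 -> reaches {q0, q1, q4}, no accept state (dead)
  q2 -> reaches accept state q2 (live)
  q3 -> reaches {q0, q1, q3, q4}, no accept state (dead)
  q4 -> reaches {q0, q1, q4}, no accept state (dead)

{q0, q1, q3, q4}


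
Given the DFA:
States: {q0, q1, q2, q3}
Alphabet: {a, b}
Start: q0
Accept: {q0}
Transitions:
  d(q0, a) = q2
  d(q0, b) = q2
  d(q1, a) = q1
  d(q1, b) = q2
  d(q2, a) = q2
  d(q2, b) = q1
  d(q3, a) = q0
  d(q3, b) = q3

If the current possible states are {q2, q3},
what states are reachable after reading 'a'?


Apply transition on 'a' from each current state:
  d(q2, a) = q2
  d(q3, a) = q0

{q0, q2}


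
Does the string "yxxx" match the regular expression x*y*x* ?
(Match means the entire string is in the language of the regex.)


|string| = 4; first = 'y'; last = 'x'

Yes, "yxxx" matches x*y*x*


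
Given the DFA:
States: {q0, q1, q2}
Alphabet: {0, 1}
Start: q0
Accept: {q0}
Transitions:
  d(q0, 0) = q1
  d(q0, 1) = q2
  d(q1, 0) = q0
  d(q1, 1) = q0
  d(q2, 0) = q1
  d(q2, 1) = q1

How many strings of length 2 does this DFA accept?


Enumerating all length-2 strings:
  "00" -> q0 [accept]
  "01" -> q0 [accept]
  "10" -> q1 [reject]
  "11" -> q1 [reject]

2 out of 4


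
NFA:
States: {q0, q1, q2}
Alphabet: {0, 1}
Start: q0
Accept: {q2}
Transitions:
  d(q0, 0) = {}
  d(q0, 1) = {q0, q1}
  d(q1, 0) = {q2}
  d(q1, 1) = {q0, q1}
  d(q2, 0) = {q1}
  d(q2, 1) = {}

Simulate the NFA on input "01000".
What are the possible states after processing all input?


Start: {q0}
  --0--> {}
  --1--> {}
  --0--> {}
  --0--> {}
  --0--> {}

{} (empty set, no valid transitions)


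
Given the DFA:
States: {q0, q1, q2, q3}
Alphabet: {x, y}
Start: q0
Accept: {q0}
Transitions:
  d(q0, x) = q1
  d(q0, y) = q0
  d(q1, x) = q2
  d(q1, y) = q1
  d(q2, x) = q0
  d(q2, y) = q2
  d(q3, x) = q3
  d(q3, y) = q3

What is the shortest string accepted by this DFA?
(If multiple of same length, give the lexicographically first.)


BFS by string length (lex-first path to each state shown):
  len 0: q0<-""
Found accept state at length 0.

"" (empty string)


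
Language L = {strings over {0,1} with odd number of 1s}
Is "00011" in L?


count('1') = 2; 2 mod 2 = 0

No, "00011" is not in L


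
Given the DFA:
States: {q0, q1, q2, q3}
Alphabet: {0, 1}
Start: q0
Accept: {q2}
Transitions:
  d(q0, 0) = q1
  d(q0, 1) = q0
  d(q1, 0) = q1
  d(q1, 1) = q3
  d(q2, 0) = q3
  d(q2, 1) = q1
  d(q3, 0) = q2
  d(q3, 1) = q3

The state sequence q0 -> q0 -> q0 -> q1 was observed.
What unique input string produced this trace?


Trace back each transition to find the symbol:
  q0 --[1]--> q0
  q0 --[1]--> q0
  q0 --[0]--> q1

"110"


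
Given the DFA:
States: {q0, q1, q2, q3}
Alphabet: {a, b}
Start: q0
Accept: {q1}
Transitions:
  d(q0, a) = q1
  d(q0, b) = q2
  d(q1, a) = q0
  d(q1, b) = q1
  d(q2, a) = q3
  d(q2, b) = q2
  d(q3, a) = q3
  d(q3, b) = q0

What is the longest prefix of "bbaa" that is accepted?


Run the DFA, marking each prefix where the state is accepting:
  "" -> q0 [reject]
  "b" -> q2 [reject]
  "bb" -> q2 [reject]
  "bba" -> q3 [reject]
  "bbaa" -> q3 [reject]

No prefix is accepted


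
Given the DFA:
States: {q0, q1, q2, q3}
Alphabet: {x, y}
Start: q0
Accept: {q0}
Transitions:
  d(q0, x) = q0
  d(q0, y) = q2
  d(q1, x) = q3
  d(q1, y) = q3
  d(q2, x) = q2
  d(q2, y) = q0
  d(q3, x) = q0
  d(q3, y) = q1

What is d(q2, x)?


Looking up transition d(q2, x)

q2


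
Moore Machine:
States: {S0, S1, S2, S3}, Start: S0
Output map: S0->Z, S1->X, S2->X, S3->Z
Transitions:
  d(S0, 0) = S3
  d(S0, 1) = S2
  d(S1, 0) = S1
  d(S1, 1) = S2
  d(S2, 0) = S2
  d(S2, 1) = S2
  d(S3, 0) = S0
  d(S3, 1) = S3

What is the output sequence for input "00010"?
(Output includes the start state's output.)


Start: S0 (output Z)
  --0--> S3 (output Z)
  --0--> S0 (output Z)
  --0--> S3 (output Z)
  --1--> S3 (output Z)
  --0--> S0 (output Z)

"ZZZZZZ"


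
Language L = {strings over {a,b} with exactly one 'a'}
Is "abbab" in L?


count('a') = 2

No, "abbab" is not in L


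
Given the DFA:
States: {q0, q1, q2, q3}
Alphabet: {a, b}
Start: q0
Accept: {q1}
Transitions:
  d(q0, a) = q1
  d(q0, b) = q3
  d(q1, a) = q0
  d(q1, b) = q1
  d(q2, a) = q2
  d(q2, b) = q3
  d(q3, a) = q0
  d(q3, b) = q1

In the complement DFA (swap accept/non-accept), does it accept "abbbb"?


Trace: q0 -> q1 -> q1 -> q1 -> q1 -> q1
Final: q1
Original accept: {q1}
Complement: q1 is in original accept

No, complement rejects (original accepts)


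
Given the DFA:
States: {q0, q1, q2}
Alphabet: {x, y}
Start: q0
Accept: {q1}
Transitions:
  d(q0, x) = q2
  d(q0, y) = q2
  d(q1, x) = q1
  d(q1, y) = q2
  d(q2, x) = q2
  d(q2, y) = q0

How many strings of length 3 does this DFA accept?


Enumerating all length-3 strings:
  "xxx" -> q2 [reject]
  "xxy" -> q0 [reject]
  "xyx" -> q2 [reject]
  "xyy" -> q2 [reject]
  "yxx" -> q2 [reject]
  "yxy" -> q0 [reject]
  "yyx" -> q2 [reject]
  "yyy" -> q2 [reject]

0 out of 8


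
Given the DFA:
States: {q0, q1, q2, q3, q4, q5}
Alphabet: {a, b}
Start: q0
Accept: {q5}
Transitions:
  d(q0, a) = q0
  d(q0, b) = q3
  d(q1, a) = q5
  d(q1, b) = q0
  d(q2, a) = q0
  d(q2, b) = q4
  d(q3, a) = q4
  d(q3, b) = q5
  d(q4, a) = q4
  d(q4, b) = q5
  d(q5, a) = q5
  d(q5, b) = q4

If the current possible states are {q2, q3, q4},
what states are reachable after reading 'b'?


Apply transition on 'b' from each current state:
  d(q2, b) = q4
  d(q3, b) = q5
  d(q4, b) = q5

{q4, q5}


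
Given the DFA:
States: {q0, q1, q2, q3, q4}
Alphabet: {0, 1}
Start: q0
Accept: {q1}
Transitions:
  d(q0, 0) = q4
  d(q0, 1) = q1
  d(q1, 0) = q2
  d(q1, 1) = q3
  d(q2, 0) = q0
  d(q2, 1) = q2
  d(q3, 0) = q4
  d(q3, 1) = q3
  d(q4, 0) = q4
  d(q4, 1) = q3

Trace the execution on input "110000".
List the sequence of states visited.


Input: 110000
d(q0, 1) = q1
d(q1, 1) = q3
d(q3, 0) = q4
d(q4, 0) = q4
d(q4, 0) = q4
d(q4, 0) = q4


q0 -> q1 -> q3 -> q4 -> q4 -> q4 -> q4


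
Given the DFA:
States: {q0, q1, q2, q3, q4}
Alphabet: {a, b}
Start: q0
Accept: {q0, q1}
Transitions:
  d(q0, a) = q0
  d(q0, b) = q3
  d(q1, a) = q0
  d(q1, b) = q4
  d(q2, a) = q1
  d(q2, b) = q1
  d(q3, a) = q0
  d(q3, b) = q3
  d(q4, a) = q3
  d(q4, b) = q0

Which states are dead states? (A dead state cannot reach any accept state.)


Forward reachability from each state:
  q0 -> reaches accept state q0 (live)
  q1 -> reaches accept state q0 (live)
  q2 -> reaches accept state q0 (live)
  q3 -> reaches accept state q0 (live)
  q4 -> reaches accept state q0 (live)

None (all states can reach an accept state)


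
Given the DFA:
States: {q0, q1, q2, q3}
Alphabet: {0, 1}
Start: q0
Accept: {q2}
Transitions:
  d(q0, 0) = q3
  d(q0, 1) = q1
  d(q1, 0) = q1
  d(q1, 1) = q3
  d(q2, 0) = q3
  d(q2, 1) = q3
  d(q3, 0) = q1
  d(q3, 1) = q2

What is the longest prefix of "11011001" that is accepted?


Run the DFA, marking each prefix where the state is accepting:
  "" -> q0 [reject]
  "1" -> q1 [reject]
  "11" -> q3 [reject]
  "110" -> q1 [reject]
  "1101" -> q3 [reject]
  "11011" -> q2 [accept]
  "110110" -> q3 [reject]
  "1101100" -> q1 [reject]
  "11011001" -> q3 [reject]

"11011"


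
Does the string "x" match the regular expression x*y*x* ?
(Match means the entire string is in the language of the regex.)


|string| = 1; first = 'x'; last = 'x'

Yes, "x" matches x*y*x*


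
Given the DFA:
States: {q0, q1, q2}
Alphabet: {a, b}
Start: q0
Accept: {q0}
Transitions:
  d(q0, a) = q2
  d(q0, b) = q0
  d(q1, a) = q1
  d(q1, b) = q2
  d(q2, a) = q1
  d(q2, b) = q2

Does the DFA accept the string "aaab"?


Trace: q0 -> q2 -> q1 -> q1 -> q2
Final state: q2
Accept states: {q0}

No, rejected (final state q2 is not an accept state)


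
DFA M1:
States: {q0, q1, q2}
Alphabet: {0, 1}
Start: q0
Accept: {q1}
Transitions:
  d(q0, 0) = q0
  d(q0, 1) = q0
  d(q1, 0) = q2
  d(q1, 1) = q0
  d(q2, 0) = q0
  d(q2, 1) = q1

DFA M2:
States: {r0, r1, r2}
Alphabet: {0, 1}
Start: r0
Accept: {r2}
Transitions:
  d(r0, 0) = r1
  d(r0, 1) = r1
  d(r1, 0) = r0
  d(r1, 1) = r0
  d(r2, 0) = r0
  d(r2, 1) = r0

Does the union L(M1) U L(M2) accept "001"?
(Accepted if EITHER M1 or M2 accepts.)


M1: final=q0 accepted=False
M2: final=r1 accepted=False

No, union rejects (neither accepts)


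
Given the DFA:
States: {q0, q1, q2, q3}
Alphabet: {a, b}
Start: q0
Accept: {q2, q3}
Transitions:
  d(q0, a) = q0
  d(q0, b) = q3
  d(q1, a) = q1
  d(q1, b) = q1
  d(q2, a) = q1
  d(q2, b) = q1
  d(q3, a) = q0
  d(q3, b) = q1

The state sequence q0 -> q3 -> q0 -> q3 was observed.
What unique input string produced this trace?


Trace back each transition to find the symbol:
  q0 --[b]--> q3
  q3 --[a]--> q0
  q0 --[b]--> q3

"bab"


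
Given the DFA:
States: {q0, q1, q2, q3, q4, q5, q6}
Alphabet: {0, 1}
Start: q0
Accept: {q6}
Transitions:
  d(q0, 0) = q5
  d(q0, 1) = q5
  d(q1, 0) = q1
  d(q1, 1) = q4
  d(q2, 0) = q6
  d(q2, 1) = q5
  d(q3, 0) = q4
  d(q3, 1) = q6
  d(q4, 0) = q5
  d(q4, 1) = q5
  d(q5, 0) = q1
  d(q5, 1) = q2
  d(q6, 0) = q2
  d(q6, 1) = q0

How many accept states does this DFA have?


Accept states listed: {q6}
Counting: q6(1)

1


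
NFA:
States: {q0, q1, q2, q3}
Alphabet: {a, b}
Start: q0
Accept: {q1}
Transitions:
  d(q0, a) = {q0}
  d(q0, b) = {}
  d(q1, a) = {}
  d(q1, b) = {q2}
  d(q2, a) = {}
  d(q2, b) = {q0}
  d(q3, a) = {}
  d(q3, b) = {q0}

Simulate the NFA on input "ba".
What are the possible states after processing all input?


Start: {q0}
  --b--> {}
  --a--> {}

{} (empty set, no valid transitions)


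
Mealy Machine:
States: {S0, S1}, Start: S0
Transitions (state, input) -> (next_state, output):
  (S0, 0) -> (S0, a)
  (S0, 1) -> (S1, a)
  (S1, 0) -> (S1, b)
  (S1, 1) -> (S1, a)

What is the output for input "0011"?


Step-by-step:
  (S0, 0) -> (S0, a)
  (S0, 0) -> (S0, a)
  (S0, 1) -> (S1, a)
  (S1, 1) -> (S1, a)

"aaaa"


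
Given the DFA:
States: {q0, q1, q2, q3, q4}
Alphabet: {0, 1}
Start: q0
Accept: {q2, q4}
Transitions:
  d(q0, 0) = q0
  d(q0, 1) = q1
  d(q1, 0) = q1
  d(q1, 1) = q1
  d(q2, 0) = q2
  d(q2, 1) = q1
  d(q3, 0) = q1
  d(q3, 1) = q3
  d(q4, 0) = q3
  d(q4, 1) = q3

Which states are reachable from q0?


BFS from q0:
  layer 0: {q0}
  layer 1: {q1}

{q0, q1}


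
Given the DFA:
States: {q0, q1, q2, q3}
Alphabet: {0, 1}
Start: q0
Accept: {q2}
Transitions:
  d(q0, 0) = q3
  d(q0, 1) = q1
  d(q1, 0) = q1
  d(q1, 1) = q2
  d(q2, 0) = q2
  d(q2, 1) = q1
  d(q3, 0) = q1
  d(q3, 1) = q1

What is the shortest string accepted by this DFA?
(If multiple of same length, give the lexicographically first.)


BFS by string length (lex-first path to each state shown):
  len 0: q0<-""
  len 1: q1<-"1", q3<-"0"
  len 2: q1<-"00", q2<-"11"
Found accept state at length 2.

"11"


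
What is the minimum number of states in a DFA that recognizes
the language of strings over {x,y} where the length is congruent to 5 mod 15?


States track (length) mod 15.
Need 15 states: one per remainder 0..14; accept = remainder 5.

15


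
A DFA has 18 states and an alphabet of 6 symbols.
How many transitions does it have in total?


Each state has exactly one transition per symbol.
18 * 6 = 108

108


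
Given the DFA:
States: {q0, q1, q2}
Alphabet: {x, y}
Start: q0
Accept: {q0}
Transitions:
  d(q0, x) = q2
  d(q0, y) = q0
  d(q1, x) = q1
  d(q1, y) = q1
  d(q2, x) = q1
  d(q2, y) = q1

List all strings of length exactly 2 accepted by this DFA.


All strings of length 2: 4 total
Accepted: 1

"yy"


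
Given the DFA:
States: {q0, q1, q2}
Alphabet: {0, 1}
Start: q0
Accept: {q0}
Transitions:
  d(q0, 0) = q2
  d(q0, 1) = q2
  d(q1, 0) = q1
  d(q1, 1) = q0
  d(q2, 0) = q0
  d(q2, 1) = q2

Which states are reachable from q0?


BFS from q0:
  layer 0: {q0}
  layer 1: {q2}

{q0, q2}


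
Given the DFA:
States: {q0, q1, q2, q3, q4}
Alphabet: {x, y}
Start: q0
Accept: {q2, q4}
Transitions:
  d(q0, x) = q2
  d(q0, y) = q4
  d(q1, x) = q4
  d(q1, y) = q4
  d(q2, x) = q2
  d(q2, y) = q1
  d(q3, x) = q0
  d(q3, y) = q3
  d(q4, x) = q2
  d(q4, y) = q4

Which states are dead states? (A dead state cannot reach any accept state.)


Forward reachability from each state:
  q0 -> reaches accept state q2 (live)
  q1 -> reaches accept state q2 (live)
  q2 -> reaches accept state q2 (live)
  q3 -> reaches accept state q2 (live)
  q4 -> reaches accept state q2 (live)

None (all states can reach an accept state)


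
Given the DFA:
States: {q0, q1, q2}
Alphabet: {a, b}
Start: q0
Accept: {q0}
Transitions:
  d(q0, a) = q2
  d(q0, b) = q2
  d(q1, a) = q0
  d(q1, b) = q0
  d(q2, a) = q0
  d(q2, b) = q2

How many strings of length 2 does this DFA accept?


Enumerating all length-2 strings:
  "aa" -> q0 [accept]
  "ab" -> q2 [reject]
  "ba" -> q0 [accept]
  "bb" -> q2 [reject]

2 out of 4


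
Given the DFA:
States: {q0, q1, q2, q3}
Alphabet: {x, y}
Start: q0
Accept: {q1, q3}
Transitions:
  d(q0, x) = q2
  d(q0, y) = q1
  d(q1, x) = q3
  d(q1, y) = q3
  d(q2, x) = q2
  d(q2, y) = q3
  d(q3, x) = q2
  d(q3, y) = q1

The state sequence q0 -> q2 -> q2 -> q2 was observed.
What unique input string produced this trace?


Trace back each transition to find the symbol:
  q0 --[x]--> q2
  q2 --[x]--> q2
  q2 --[x]--> q2

"xxx"


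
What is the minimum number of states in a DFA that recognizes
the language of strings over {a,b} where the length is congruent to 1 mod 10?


States track (length) mod 10.
Need 10 states: one per remainder 0..9; accept = remainder 1.

10


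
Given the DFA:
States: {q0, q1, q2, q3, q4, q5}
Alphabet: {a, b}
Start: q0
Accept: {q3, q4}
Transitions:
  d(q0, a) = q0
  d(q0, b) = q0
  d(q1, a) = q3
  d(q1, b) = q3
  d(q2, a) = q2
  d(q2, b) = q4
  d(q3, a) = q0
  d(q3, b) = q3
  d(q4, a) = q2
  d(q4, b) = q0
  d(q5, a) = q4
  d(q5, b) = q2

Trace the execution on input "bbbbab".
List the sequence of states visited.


Input: bbbbab
d(q0, b) = q0
d(q0, b) = q0
d(q0, b) = q0
d(q0, b) = q0
d(q0, a) = q0
d(q0, b) = q0


q0 -> q0 -> q0 -> q0 -> q0 -> q0 -> q0


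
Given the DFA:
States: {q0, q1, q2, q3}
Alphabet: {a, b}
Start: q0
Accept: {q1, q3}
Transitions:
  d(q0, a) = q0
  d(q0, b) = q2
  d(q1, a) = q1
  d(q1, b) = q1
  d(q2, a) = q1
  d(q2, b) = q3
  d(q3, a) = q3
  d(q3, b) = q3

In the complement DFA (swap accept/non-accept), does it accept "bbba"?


Trace: q0 -> q2 -> q3 -> q3 -> q3
Final: q3
Original accept: {q1, q3}
Complement: q3 is in original accept

No, complement rejects (original accepts)


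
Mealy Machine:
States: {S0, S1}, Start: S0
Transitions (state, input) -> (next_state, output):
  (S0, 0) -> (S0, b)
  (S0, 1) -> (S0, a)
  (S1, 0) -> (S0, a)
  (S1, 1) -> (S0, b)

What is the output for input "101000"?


Step-by-step:
  (S0, 1) -> (S0, a)
  (S0, 0) -> (S0, b)
  (S0, 1) -> (S0, a)
  (S0, 0) -> (S0, b)
  (S0, 0) -> (S0, b)
  (S0, 0) -> (S0, b)

"ababbb"


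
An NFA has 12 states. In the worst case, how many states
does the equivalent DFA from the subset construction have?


Subset construction: one DFA state per subset of NFA states.
2^12 = 4096

4096


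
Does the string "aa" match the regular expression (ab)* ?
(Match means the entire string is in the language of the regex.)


|string| = 2; first = 'a'; last = 'a'

No, "aa" does not match (ab)*


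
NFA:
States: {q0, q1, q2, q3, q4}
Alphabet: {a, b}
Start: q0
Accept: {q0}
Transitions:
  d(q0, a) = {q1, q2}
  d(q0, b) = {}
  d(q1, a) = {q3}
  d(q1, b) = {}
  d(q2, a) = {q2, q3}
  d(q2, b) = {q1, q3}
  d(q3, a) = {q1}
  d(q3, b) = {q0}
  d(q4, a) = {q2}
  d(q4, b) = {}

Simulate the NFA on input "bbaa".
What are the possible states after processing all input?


Start: {q0}
  --b--> {}
  --b--> {}
  --a--> {}
  --a--> {}

{} (empty set, no valid transitions)


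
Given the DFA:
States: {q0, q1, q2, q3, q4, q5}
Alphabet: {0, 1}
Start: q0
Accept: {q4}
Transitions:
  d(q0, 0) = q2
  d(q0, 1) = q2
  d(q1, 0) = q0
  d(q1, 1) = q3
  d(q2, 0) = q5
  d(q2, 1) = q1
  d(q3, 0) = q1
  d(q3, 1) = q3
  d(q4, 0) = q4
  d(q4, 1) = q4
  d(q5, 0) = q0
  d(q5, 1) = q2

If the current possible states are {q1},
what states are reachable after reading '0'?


Apply transition on '0' from each current state:
  d(q1, 0) = q0

{q0}


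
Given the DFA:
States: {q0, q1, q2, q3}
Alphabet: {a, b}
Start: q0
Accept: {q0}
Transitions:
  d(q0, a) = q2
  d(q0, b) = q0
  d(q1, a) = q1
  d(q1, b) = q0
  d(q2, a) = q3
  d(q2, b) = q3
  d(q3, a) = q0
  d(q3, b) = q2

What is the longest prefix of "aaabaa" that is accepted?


Run the DFA, marking each prefix where the state is accepting:
  "" -> q0 [accept]
  "a" -> q2 [reject]
  "aa" -> q3 [reject]
  "aaa" -> q0 [accept]
  "aaab" -> q0 [accept]
  "aaaba" -> q2 [reject]
  "aaabaa" -> q3 [reject]

"aaab"


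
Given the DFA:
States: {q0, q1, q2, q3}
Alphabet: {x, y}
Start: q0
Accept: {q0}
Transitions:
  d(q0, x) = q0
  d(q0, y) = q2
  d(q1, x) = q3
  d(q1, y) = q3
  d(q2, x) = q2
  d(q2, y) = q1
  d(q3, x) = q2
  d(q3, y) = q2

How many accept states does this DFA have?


Accept states listed: {q0}
Counting: q0(1)

1


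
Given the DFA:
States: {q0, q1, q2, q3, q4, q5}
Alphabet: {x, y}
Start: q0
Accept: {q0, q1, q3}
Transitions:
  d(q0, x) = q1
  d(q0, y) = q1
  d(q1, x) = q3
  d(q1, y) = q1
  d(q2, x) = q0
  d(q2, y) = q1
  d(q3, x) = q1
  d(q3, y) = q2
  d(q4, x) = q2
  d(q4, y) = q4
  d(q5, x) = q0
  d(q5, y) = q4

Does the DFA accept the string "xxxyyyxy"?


Trace: q0 -> q1 -> q3 -> q1 -> q1 -> q1 -> q1 -> q3 -> q2
Final state: q2
Accept states: {q0, q1, q3}

No, rejected (final state q2 is not an accept state)


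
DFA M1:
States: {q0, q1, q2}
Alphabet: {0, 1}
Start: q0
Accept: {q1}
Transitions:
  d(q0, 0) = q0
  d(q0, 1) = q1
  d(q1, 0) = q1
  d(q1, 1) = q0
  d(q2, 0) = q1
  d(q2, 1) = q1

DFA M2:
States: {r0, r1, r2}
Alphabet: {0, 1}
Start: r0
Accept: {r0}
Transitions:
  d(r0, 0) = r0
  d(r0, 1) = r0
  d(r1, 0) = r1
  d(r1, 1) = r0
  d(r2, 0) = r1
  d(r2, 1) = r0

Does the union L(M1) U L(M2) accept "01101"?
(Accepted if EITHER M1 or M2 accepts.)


M1: final=q1 accepted=True
M2: final=r0 accepted=True

Yes, union accepts


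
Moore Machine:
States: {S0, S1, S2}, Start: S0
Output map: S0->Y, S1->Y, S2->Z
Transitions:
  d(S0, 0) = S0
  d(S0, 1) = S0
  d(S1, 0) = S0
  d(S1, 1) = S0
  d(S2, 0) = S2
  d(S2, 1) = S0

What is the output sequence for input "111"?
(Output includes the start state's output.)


Start: S0 (output Y)
  --1--> S0 (output Y)
  --1--> S0 (output Y)
  --1--> S0 (output Y)

"YYYY"


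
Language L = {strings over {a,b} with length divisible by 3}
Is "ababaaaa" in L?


length = 8; 8 mod 3 = 2

No, "ababaaaa" is not in L


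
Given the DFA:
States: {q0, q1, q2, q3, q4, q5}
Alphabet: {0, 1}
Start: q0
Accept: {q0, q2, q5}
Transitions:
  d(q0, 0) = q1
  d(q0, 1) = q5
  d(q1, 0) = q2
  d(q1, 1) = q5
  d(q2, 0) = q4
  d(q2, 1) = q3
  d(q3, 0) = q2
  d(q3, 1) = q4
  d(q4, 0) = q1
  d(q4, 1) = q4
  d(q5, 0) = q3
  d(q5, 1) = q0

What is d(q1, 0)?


Looking up transition d(q1, 0)

q2


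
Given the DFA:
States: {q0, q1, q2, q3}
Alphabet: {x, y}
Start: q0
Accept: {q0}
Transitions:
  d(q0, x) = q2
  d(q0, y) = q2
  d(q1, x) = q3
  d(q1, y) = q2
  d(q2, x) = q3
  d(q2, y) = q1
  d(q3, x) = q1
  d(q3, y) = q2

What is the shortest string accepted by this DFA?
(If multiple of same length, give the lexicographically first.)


BFS by string length (lex-first path to each state shown):
  len 0: q0<-""
Found accept state at length 0.

"" (empty string)


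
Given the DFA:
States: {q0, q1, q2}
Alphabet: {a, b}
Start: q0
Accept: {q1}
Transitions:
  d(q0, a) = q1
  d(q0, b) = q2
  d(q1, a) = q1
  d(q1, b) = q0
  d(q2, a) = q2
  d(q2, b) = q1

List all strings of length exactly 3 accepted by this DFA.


All strings of length 3: 8 total
Accepted: 4

"aaa", "aba", "bab", "bba"


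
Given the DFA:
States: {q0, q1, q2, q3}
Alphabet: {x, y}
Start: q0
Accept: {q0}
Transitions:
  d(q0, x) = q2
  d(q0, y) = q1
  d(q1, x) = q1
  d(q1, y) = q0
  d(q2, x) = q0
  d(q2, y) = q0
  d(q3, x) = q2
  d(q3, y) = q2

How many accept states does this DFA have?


Accept states listed: {q0}
Counting: q0(1)

1


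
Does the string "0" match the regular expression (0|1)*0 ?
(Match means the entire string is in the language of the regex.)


|string| = 1; first = '0'; last = '0'

Yes, "0" matches (0|1)*0


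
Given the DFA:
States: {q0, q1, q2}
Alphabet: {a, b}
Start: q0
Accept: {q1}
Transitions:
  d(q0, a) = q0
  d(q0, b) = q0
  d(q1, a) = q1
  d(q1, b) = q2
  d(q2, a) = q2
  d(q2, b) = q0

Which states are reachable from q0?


BFS from q0:
  layer 0: {q0}

{q0}


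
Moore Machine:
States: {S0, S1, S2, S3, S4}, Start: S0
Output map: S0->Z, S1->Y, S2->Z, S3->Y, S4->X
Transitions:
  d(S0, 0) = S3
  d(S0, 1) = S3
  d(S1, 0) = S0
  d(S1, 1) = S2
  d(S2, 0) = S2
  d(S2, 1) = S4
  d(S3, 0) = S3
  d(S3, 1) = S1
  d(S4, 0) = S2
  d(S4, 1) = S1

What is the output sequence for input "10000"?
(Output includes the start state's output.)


Start: S0 (output Z)
  --1--> S3 (output Y)
  --0--> S3 (output Y)
  --0--> S3 (output Y)
  --0--> S3 (output Y)
  --0--> S3 (output Y)

"ZYYYYY"


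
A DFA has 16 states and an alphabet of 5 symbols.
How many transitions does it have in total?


Each state has exactly one transition per symbol.
16 * 5 = 80

80


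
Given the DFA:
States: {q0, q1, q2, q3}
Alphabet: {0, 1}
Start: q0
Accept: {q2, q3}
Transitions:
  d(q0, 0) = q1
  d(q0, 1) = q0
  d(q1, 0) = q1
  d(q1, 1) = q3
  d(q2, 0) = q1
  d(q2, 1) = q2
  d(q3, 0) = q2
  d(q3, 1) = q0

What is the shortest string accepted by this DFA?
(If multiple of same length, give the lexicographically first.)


BFS by string length (lex-first path to each state shown):
  len 0: q0<-""
  len 1: q0<-"1", q1<-"0"
  len 2: q0<-"11", q1<-"00", q3<-"01"
Found accept state at length 2.

"01"


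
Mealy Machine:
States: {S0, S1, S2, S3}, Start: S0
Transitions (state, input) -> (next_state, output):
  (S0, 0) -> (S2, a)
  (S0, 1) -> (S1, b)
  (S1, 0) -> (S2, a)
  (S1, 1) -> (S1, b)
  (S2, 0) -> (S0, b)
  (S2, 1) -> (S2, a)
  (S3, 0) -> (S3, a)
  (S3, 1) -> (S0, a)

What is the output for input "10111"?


Step-by-step:
  (S0, 1) -> (S1, b)
  (S1, 0) -> (S2, a)
  (S2, 1) -> (S2, a)
  (S2, 1) -> (S2, a)
  (S2, 1) -> (S2, a)

"baaaa"


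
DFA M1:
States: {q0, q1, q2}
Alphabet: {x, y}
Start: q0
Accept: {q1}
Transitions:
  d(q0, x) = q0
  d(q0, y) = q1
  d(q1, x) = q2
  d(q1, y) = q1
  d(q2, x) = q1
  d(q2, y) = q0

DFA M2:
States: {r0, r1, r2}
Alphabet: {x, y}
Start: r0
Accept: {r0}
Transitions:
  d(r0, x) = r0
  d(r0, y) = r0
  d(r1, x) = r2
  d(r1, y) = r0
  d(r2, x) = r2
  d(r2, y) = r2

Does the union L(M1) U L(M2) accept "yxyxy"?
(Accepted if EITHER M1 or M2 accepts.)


M1: final=q1 accepted=True
M2: final=r0 accepted=True

Yes, union accepts


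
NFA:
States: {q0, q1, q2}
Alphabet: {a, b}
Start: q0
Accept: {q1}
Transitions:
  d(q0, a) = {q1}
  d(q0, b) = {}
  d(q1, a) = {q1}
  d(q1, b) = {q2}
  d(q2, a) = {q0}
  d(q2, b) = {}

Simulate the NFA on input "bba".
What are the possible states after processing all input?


Start: {q0}
  --b--> {}
  --b--> {}
  --a--> {}

{} (empty set, no valid transitions)


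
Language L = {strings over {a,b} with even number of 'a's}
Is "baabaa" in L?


count('a') = 4; 4 mod 2 = 0

Yes, "baabaa" is in L


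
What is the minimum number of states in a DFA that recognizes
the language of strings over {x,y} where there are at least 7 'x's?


States: count = 0, 1, ..., 6, and a final '>= 7' state.
Total: 7 + 1 = 8. Accept = '>= 7' state.

8


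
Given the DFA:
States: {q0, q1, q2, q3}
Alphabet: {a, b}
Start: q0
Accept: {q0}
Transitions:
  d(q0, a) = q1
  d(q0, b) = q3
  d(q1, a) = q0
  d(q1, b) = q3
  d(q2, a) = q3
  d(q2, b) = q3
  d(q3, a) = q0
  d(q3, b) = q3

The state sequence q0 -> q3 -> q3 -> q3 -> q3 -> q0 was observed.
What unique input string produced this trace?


Trace back each transition to find the symbol:
  q0 --[b]--> q3
  q3 --[b]--> q3
  q3 --[b]--> q3
  q3 --[b]--> q3
  q3 --[a]--> q0

"bbbba"


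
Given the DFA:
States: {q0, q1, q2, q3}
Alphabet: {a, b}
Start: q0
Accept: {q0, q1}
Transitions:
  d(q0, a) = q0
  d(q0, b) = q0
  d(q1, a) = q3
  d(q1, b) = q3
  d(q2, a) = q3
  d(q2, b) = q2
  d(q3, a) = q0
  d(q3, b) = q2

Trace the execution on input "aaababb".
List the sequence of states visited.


Input: aaababb
d(q0, a) = q0
d(q0, a) = q0
d(q0, a) = q0
d(q0, b) = q0
d(q0, a) = q0
d(q0, b) = q0
d(q0, b) = q0


q0 -> q0 -> q0 -> q0 -> q0 -> q0 -> q0 -> q0


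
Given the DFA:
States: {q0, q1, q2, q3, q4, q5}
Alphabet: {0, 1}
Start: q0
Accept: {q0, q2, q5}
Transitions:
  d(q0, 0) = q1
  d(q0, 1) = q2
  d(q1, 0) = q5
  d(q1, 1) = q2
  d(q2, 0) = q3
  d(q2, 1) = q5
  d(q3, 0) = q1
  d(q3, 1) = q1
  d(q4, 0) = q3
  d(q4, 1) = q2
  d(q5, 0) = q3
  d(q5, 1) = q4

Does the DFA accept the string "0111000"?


Trace: q0 -> q1 -> q2 -> q5 -> q4 -> q3 -> q1 -> q5
Final state: q5
Accept states: {q0, q2, q5}

Yes, accepted (final state q5 is an accept state)


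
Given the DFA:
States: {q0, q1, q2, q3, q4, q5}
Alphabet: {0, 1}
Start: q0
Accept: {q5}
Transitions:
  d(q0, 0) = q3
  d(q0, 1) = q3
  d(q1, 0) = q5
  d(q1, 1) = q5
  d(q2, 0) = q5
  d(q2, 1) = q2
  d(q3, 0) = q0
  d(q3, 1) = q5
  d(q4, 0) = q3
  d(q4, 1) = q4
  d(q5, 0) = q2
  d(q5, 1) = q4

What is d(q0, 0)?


Looking up transition d(q0, 0)

q3


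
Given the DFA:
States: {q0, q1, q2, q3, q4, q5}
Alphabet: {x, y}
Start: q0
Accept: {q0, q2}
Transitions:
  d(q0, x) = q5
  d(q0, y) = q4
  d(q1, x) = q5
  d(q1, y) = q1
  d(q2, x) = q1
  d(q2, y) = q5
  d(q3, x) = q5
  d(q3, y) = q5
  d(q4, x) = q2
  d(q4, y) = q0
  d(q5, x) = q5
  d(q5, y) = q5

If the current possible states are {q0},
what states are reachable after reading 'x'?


Apply transition on 'x' from each current state:
  d(q0, x) = q5

{q5}


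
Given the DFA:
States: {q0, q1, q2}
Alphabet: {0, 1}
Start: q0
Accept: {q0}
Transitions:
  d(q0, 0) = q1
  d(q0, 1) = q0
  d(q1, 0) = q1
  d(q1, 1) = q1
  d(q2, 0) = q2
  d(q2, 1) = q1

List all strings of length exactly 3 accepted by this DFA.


All strings of length 3: 8 total
Accepted: 1

"111"


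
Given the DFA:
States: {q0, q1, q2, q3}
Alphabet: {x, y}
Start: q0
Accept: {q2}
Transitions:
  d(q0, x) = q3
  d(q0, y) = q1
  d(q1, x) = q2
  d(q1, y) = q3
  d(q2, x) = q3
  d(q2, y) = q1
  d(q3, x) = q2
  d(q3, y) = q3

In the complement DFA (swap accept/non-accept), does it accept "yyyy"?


Trace: q0 -> q1 -> q3 -> q3 -> q3
Final: q3
Original accept: {q2}
Complement: q3 is not in original accept

Yes, complement accepts (original rejects)


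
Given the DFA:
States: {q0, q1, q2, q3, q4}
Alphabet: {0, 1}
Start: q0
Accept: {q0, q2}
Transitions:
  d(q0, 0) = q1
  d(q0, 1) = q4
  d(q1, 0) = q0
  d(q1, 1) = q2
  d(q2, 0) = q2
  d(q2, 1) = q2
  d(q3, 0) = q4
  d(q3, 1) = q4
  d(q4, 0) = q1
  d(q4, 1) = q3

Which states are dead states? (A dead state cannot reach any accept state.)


Forward reachability from each state:
  q0 -> reaches accept state q0 (live)
  q1 -> reaches accept state q0 (live)
  q2 -> reaches accept state q2 (live)
  q3 -> reaches accept state q0 (live)
  q4 -> reaches accept state q0 (live)

None (all states can reach an accept state)


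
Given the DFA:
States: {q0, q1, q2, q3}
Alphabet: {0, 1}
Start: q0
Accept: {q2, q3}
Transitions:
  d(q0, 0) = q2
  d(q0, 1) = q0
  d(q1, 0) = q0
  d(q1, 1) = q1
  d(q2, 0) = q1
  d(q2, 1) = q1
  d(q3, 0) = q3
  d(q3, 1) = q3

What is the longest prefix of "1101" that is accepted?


Run the DFA, marking each prefix where the state is accepting:
  "" -> q0 [reject]
  "1" -> q0 [reject]
  "11" -> q0 [reject]
  "110" -> q2 [accept]
  "1101" -> q1 [reject]

"110"


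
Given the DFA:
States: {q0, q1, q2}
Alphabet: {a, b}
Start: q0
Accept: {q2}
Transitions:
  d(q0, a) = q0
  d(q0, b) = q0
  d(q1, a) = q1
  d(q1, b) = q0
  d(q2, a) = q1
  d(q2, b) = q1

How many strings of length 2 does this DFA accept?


Enumerating all length-2 strings:
  "aa" -> q0 [reject]
  "ab" -> q0 [reject]
  "ba" -> q0 [reject]
  "bb" -> q0 [reject]

0 out of 4


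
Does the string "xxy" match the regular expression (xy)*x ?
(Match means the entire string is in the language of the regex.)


|string| = 3; first = 'x'; last = 'y'

No, "xxy" does not match (xy)*x


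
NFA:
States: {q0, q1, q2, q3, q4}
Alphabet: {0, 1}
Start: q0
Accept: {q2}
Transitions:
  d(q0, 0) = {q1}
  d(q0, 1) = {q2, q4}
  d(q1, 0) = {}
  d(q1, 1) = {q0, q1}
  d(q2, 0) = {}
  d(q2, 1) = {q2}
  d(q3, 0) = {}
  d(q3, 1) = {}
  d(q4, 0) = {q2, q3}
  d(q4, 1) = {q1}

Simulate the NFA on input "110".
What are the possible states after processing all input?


Start: {q0}
  --1--> {q2, q4}
  --1--> {q1, q2}
  --0--> {}

{} (empty set, no valid transitions)


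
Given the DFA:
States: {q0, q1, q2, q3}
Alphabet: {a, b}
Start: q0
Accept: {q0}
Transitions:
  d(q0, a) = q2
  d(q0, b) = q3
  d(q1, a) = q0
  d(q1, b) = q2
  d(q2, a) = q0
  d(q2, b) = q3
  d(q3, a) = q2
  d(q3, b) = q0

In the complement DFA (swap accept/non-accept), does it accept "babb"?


Trace: q0 -> q3 -> q2 -> q3 -> q0
Final: q0
Original accept: {q0}
Complement: q0 is in original accept

No, complement rejects (original accepts)


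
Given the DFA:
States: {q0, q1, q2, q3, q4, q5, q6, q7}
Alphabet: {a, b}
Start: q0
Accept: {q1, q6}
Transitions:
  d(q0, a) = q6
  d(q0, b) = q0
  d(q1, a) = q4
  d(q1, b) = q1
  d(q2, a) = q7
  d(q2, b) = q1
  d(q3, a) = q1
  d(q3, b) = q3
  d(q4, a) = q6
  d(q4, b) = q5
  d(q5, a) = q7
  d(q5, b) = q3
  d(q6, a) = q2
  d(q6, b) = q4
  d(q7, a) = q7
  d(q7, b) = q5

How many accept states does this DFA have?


Accept states listed: {q1, q6}
Counting: q1(1) q6(2)

2


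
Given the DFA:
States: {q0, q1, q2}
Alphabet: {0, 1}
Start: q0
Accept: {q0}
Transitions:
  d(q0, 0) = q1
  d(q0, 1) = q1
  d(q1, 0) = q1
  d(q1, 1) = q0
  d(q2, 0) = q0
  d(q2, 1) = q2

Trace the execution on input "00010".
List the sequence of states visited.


Input: 00010
d(q0, 0) = q1
d(q1, 0) = q1
d(q1, 0) = q1
d(q1, 1) = q0
d(q0, 0) = q1


q0 -> q1 -> q1 -> q1 -> q0 -> q1


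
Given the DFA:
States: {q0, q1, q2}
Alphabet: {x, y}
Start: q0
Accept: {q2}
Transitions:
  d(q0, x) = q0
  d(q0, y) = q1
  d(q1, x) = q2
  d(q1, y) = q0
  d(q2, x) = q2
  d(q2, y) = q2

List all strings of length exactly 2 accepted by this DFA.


All strings of length 2: 4 total
Accepted: 1

"yx"


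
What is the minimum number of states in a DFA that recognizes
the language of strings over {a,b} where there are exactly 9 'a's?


States: count = 0, 1, ..., 9 (that's 10 states), plus a dead state for count > 9.
Total: 10 + 1 = 11. Accept = count-9 state.

11


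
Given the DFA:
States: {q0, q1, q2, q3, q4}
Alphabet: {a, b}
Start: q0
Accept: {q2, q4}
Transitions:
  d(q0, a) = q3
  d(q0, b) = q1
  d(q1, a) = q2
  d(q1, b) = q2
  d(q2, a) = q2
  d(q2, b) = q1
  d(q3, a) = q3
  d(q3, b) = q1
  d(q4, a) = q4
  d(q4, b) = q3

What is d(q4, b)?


Looking up transition d(q4, b)

q3


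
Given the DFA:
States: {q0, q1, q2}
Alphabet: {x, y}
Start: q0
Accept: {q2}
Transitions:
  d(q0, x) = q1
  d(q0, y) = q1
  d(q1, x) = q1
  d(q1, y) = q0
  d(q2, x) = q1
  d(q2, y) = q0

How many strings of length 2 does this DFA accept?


Enumerating all length-2 strings:
  "xx" -> q1 [reject]
  "xy" -> q0 [reject]
  "yx" -> q1 [reject]
  "yy" -> q0 [reject]

0 out of 4


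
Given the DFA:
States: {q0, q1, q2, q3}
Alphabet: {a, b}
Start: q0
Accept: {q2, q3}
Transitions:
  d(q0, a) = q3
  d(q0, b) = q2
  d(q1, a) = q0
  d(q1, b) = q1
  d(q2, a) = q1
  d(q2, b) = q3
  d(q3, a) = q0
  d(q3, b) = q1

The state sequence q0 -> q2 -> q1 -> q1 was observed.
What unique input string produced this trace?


Trace back each transition to find the symbol:
  q0 --[b]--> q2
  q2 --[a]--> q1
  q1 --[b]--> q1

"bab"
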